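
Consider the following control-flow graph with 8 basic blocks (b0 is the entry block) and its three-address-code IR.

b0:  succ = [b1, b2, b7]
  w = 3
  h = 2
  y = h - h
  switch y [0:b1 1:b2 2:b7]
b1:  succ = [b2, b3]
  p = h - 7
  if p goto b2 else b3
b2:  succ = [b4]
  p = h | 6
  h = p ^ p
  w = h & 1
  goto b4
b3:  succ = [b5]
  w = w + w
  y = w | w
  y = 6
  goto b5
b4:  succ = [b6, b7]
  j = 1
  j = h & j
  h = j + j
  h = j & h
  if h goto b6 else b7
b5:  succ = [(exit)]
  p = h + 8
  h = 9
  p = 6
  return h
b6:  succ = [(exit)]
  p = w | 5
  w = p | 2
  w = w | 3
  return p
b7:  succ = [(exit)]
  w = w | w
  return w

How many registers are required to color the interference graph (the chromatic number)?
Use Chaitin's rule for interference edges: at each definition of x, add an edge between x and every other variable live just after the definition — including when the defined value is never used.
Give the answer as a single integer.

Per-block:
  b0: def={h,w,y} ue=∅
  b1: def={p} ue={h}
  b2: def={h,p,w} ue={h}
  b3: def={w,y} ue={w}
  b4: def={h,j} ue={h}
  b5: def={h,p} ue={h}
  b6: def={p,w} ue={w}
  b7: def={w} ue={w}

Live sets:
  b0 li=∅ lo={h,w}
  b1 li={h,w} lo={h,w}
  b2 li={h} lo={h,w}
  b3 li={h,w} lo={h}
  b4 li={h,w} lo={w}
  b5 li={h} lo=∅
  b6 li={w} lo=∅
  b7 li={w} lo=∅

Interfere edges:
  h↔{j,p,w,y}
  j↔{h,w}
  p↔{h,w}
  w↔{h,j,p,y}
  y↔{h,w}

Colouring:
  lower bound: {h,j,w} mutually conflict ⇒ χ ≥ 3
  3-colouring: R0={h}  R1={w}  R2={j,p,y}
  χ = 3

Answer: 3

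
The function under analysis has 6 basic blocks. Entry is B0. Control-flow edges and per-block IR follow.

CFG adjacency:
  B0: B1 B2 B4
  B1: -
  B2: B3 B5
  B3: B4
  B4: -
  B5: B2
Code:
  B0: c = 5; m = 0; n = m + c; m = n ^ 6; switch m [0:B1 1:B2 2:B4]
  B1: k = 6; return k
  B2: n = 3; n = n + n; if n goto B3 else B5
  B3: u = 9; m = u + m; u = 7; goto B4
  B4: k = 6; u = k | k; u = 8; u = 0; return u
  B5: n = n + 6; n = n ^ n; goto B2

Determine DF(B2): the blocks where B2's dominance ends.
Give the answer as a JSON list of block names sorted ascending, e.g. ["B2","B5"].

idom tree: B1←B0 B2←B0 B3←B2 B4←B0 B5←B2
Dom∩ at merges:
  B2: preds {B0,B5}: {B0} ∩ {B0,B2,B5} = {B0}; idom=B0
  B4: preds {B0,B3}: {B0} ∩ {B0,B2,B3} = {B0}; idom=B0

Frontier:
  join B2 pred B0: · stop@B0
  join B2 pred B5: B5→B2 stop@B0
  join B4 pred B0: · stop@B0
  join B4 pred B3: B3→B2 stop@B0
  B0: DF=∅
  B1: DF=∅
  B2: DF={B2,B4}
  B3: DF={B4}
  B4: DF=∅
  B5: DF={B2}

DF(B2) = ["B2", "B4"]

Answer: ["B2", "B4"]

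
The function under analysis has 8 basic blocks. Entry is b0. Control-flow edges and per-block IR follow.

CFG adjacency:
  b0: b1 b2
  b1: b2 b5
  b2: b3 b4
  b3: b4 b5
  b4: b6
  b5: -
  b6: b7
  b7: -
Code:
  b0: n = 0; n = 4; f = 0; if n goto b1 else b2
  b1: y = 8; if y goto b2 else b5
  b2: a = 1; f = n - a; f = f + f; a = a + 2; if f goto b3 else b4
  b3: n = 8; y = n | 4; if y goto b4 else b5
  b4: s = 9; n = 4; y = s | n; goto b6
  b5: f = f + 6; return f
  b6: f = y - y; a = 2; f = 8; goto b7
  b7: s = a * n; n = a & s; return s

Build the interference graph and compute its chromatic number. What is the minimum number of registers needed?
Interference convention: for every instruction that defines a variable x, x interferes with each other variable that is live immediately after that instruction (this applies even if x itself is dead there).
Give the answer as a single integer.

Answer: 3

Working:
Block summaries:
  b0: {f,n} / ∅
  b1: {y} / ∅
  b2: {a,f} / {n}
  b3: {n,y} / ∅
  b4: {n,s,y} / ∅
  b5: {f} / {f}
  b6: {a,f} / {y}
  b7: {n,s} / {a,n}

Liveness:
  b0: in=∅ out={f,n}
  b1: in={f,n} out={f,n}
  b2: in={n} out={f}
  b3: in={f} out={f}
  b4: in=∅ out={n,y}
  b5: in={f} out=∅
  b6: in={n,y} out={a,n}
  b7: in={a,n} out=∅

Interference:
  a: {f,n,s}
  f: {a,n,y}
  n: {a,f,s,y}
  s: {a,n}
  y: {f,n}

Registers:
  {a,f,n} pairwise interfere (3-clique) ⇒ χ ≥ 3
  assign a→c1 f→c2 n→c0 s→c2 y→c1 — no edge inside a register ⇒ χ ≤ 3
  χ = 3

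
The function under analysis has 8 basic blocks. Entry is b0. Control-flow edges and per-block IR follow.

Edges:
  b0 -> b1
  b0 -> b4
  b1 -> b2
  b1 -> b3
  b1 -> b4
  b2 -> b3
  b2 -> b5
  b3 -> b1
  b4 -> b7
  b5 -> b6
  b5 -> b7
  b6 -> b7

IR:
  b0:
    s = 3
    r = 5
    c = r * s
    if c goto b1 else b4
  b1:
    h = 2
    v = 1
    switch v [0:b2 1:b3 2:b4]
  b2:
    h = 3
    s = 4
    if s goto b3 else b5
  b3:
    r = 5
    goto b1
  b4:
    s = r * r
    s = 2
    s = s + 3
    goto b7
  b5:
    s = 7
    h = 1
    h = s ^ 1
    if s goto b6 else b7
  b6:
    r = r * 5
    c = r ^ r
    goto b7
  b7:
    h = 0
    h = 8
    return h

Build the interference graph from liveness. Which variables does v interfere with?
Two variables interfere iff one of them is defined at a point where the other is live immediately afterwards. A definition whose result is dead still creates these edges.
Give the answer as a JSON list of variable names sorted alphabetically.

Answer: ["r"]

Working:
Block summaries:
  b0: {c,r,s} / ∅
  b1: {h,v} / ∅
  b2: {h,s} / ∅
  b3: {r} / ∅
  b4: {s} / {r}
  b5: {h,s} / ∅
  b6: {c,r} / {r}
  b7: {h} / ∅

Liveness:
  live b0: ∅→{r}
  live b1: {r}→{r}
  live b2: {r}→{r}
  live b3: ∅→{r}
  live b4: {r}→∅
  live b5: {r}→{r}
  live b6: {r}→∅
  live b7: ∅→∅

Interfere edges:
  c — {r}
  h — {r,s}
  r — {c,h,s,v}
  s — {h,r}
  v — {r}

N(v) = ["r"]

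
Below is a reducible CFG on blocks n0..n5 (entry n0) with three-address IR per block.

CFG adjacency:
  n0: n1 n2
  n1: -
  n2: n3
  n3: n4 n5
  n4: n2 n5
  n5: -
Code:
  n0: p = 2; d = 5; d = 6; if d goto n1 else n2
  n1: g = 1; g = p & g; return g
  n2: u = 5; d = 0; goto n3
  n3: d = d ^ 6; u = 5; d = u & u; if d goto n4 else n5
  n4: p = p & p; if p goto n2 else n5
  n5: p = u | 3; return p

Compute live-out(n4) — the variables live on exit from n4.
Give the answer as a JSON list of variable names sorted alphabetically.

Block summaries:
  n0: {d,p} / ∅
  n1: {g} / {p}
  n2: {d,u} / ∅
  n3: {d,u} / {d}
  n4: {p} / {p}
  n5: {p} / {u}

Liveness:
  n0: in=∅ out={p}
  n1: in={p} out=∅
  n2: in={p} out={d,p}
  n3: in={d,p} out={p,u}
  n4: in={p,u} out={p,u}
  n5: in={u} out=∅

live-out(n4) = ["p", "u"]

Answer: ["p", "u"]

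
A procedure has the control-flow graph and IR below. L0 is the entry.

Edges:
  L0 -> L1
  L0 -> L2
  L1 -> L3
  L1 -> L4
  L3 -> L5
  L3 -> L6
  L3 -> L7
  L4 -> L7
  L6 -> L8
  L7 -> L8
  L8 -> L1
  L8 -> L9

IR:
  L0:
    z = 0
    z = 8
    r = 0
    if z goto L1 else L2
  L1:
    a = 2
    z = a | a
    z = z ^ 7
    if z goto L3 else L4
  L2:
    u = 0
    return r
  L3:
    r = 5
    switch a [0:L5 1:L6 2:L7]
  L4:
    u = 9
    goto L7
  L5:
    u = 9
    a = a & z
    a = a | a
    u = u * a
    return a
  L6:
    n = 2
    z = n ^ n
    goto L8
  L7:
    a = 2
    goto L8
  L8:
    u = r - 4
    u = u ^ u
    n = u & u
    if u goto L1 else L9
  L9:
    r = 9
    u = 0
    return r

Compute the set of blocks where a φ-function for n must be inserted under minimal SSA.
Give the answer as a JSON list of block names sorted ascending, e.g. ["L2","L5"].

Answer: ["L1", "L8"]

Derivation:
idom tree: L1←L0 L2←L0 L3←L1 L4←L1 L5←L3 L6←L3 L7←L1 L8←L1 L9←L8
Dom∩ at merges:
  L1: preds {L0,L8}: {L0} ∩ {L0,L1,L8} = {L0}; idom=L0
  L7: preds {L3,L4}: {L0,L1,L3} ∩ {L0,L1,L4} = {L0,L1}; idom=L1
  L8: preds {L6,L7}: {L0,L1,L3,L6} ∩ {L0,L1,L7} = {L0,L1}; idom=L1

DF derivation:
  L1←L0: walk · to L0
  L1←L8: walk L8→L1 to L0
  L7←L3: walk L3 to L1
  L7←L4: walk L4 to L1
  L8←L6: walk L6→L3 to L1
  L8←L7: walk L7 to L1
  L0: DF=∅
  L1: DF={L1}
  L2: DF=∅
  L3: DF={L7,L8}
  L4: DF={L7}
  L5: DF=∅
  L6: DF={L8}
  L7: DF={L8}
  L8: DF={L1}
  L9: DF=∅

φ for n: defs {L6,L8}
  DF⁺ = {L1,L8}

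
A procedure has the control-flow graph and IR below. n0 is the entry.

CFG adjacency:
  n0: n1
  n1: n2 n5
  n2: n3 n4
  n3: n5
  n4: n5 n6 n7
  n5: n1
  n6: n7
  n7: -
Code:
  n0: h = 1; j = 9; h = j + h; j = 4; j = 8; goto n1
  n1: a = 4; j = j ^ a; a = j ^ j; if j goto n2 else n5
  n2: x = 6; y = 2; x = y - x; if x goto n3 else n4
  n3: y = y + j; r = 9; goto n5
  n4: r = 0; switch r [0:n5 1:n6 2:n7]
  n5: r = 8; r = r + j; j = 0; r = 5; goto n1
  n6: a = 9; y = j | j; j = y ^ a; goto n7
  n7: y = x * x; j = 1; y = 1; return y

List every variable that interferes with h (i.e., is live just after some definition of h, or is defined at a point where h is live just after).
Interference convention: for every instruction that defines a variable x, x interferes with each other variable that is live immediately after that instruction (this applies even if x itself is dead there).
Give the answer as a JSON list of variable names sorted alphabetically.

Answer: ["j"]

Working:
Per-block:
  n0 def {h,j} use ∅
  n1 def {a,j} use {j}
  n2 def {x,y} use ∅
  n3 def {r,y} use {j,y}
  n4 def {r} use ∅
  n5 def {j,r} use {j}
  n6 def {a,j,y} use {j}
  n7 def {j,y} use {x}

Live sets:
  n0: in=∅ out={j}
  n1: in={j} out={j}
  n2: in={j} out={j,x,y}
  n3: in={j,y} out={j}
  n4: in={j,x} out={j,x}
  n5: in={j} out={j}
  n6: in={j,x} out={x}
  n7: in={x} out=∅

Conflict graph:
  a↔{j,x,y}
  h↔{j}
  j↔{a,h,r,x,y}
  r↔{j,x}
  x↔{a,j,r,y}
  y↔{a,j,x}

N(h) = ["j"]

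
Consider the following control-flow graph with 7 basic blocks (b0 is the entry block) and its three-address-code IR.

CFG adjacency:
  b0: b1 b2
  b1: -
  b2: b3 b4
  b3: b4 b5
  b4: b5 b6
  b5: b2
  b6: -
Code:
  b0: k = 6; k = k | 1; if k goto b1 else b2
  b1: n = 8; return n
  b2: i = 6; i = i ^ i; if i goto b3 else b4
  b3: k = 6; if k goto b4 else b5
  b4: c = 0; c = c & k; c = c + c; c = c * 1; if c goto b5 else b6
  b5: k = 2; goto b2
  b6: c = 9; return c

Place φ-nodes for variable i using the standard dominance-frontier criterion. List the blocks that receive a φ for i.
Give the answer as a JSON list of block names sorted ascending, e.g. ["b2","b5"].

Answer: ["b2"]

Working:
idom tree: b1←b0 b2←b0 b3←b2 b4←b2 b5←b2 b6←b4
Dom∩ at merges:
  b2: preds {b0,b5}: {b0} ∩ {b0,b2,b5} = {b0}; idom=b0
  b4: preds {b2,b3}: {b0,b2} ∩ {b0,b2,b3} = {b0,b2}; idom=b2
  b5: preds {b3,b4}: {b0,b2,b3} ∩ {b0,b2,b4} = {b0,b2}; idom=b2

DF walk-up:
  join b2 pred b0: · stop@b0
  join b2 pred b5: b5→b2 stop@b0
  join b4 pred b2: · stop@b2
  join b4 pred b3: b3 stop@b2
  join b5 pred b3: b3 stop@b2
  join b5 pred b4: b4 stop@b2
  DF(b0)=∅
  DF(b1)=∅
  DF(b2)={b2}
  DF(b3)={b4,b5}
  DF(b4)={b5}
  DF(b5)={b2}
  DF(b6)=∅

φ for i: defs {b2}
  DF⁺ = {b2}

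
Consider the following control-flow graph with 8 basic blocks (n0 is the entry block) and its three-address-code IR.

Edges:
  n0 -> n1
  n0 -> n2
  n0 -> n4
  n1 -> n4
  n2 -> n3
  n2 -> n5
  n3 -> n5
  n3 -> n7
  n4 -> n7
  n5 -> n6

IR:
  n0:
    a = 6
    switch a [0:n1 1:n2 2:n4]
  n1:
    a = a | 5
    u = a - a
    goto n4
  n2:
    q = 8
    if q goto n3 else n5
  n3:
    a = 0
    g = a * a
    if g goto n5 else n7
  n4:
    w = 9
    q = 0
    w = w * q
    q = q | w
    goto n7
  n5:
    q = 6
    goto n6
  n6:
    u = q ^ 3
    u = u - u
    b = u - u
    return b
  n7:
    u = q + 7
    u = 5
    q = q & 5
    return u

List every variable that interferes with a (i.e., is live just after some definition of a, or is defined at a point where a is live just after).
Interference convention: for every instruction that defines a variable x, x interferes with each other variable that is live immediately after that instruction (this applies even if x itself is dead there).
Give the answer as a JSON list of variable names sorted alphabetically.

Answer: ["q"]

Analysis:
def/use:
  n0: {a} / ∅
  n1: {a,u} / {a}
  n2: {q} / ∅
  n3: {a,g} / ∅
  n4: {q,w} / ∅
  n5: {q} / ∅
  n6: {b,u} / {q}
  n7: {q,u} / {q}

Backward fixpoint:
  n0: in=∅ out={a}
  n1: in={a} out=∅
  n2: in=∅ out={q}
  n3: in={q} out={q}
  n4: in=∅ out={q}
  n5: in=∅ out={q}
  n6: in={q} out=∅
  n7: in={q} out=∅

Interfere edges:
  a↔{q}
  b↔∅
  g↔{q}
  q↔{a,g,u,w}
  u↔{q}
  w↔{q}

N(a) = ["q"]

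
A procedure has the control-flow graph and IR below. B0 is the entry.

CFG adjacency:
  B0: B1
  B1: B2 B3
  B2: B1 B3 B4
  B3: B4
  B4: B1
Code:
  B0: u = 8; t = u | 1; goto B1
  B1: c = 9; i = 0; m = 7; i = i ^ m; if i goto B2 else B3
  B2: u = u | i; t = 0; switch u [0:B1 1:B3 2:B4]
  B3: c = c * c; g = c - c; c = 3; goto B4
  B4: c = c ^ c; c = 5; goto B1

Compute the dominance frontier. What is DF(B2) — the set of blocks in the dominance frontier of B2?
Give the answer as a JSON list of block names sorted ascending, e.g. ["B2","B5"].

idom tree: B1←B0 B2←B1 B3←B1 B4←B1
Dom at joins:
  B1: preds {B0,B2,B4}: {B0} ∩ {B0,B1,B2} ∩ {B0,B1,B4} = {B0}; idom=B0
  B3: preds {B1,B2}: {B0,B1} ∩ {B0,B1,B2} = {B0,B1}; idom=B1
  B4: preds {B2,B3}: {B0,B1,B2} ∩ {B0,B1,B3} = {B0,B1}; idom=B1

Frontier:
  B1←B0: walk · to B0
  B1←B2: walk B2→B1 to B0
  B1←B4: walk B4→B1 to B0
  B3←B1: walk · to B1
  B3←B2: walk B2 to B1
  B4←B2: walk B2 to B1
  B4←B3: walk B3 to B1
  DF(B0)=∅
  DF(B1)={B1}
  DF(B2)={B1,B3,B4}
  DF(B3)={B4}
  DF(B4)={B1}

DF(B2) = ["B1", "B3", "B4"]

Answer: ["B1", "B3", "B4"]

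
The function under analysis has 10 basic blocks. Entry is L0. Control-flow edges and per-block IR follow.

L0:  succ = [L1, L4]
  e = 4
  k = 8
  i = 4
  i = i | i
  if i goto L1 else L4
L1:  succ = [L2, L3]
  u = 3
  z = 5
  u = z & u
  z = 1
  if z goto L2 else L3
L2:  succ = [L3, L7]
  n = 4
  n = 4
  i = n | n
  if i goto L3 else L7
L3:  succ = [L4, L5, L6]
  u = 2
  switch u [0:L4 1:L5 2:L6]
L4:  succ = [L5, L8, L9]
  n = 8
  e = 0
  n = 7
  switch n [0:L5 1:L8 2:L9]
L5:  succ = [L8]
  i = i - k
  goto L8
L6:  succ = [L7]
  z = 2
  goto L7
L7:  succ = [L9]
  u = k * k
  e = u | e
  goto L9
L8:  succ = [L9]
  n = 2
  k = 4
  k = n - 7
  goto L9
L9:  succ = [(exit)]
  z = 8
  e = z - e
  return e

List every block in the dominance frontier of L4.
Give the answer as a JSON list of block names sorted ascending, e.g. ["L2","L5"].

Answer: ["L5", "L8", "L9"]

Analysis:
idom tree: L1←L0 L2←L1 L3←L1 L4←L0 L5←L0 L6←L3 L7←L1 L8←L0 L9←L0
Dom∩ at merges:
  L3: preds {L1,L2}: {L0,L1} ∩ {L0,L1,L2} = {L0,L1}; idom=L1
  L4: preds {L0,L3}: {L0} ∩ {L0,L1,L3} = {L0}; idom=L0
  L5: preds {L3,L4}: {L0,L1,L3} ∩ {L0,L4} = {L0}; idom=L0
  L7: preds {L2,L6}: {L0,L1,L2} ∩ {L0,L1,L3,L6} = {L0,L1}; idom=L1
  L8: preds {L4,L5}: {L0,L4} ∩ {L0,L5} = {L0}; idom=L0
  L9: preds {L4,L7,L8}: {L0,L4} ∩ {L0,L1,L7} ∩ {L0,L8} = {L0}; idom=L0

DF derivation:
  join L3 pred L1: · stop@L1
  join L3 pred L2: L2 stop@L1
  join L4 pred L0: · stop@L0
  join L4 pred L3: L3→L1 stop@L0
  join L5 pred L3: L3→L1 stop@L0
  join L5 pred L4: L4 stop@L0
  join L7 pred L2: L2 stop@L1
  join L7 pred L6: L6→L3 stop@L1
  join L8 pred L4: L4 stop@L0
  join L8 pred L5: L5 stop@L0
  join L9 pred L4: L4 stop@L0
  join L9 pred L7: L7→L1 stop@L0
  join L9 pred L8: L8 stop@L0
  DF(L0)=∅
  DF(L1)={L4,L5,L9}
  DF(L2)={L3,L7}
  DF(L3)={L4,L5,L7}
  DF(L4)={L5,L8,L9}
  DF(L5)={L8}
  DF(L6)={L7}
  DF(L7)={L9}
  DF(L8)={L9}
  DF(L9)=∅

DF(L4) = ["L5", "L8", "L9"]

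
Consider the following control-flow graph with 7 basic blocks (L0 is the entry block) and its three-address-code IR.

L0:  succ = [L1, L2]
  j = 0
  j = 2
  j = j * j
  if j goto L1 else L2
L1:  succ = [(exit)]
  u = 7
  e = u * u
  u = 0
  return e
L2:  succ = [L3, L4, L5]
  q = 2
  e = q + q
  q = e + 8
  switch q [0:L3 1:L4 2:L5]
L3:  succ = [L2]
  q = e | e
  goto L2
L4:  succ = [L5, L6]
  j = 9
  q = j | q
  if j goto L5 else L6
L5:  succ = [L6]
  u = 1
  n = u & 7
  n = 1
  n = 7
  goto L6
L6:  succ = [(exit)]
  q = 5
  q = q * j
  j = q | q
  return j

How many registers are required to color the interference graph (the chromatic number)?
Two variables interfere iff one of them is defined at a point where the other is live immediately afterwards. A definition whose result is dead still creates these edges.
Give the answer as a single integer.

Answer: 3

Analysis:
Per-block:
  L0 def {j} use ∅
  L1 def {e,u} use ∅
  L2 def {e,q} use ∅
  L3 def {q} use {e}
  L4 def {j,q} use {q}
  L5 def {n,u} use ∅
  L6 def {j,q} use {j}

Backward fixpoint:
  live L0: ∅→{j}
  live L1: ∅→∅
  live L2: {j}→{e,j,q}
  live L3: {e,j}→{j}
  live L4: {q}→{j}
  live L5: {j}→{j}
  live L6: {j}→∅

Interference:
  e↔{j,q,u}
  j↔{e,n,q,u}
  n↔{j}
  q↔{e,j}
  u↔{e,j}

Colouring:
  lower bound: {e,j,q} mutually conflict ⇒ χ ≥ 3
  3-colouring: r0={j}  r1={e,n}  r2={q,u}
  χ = 3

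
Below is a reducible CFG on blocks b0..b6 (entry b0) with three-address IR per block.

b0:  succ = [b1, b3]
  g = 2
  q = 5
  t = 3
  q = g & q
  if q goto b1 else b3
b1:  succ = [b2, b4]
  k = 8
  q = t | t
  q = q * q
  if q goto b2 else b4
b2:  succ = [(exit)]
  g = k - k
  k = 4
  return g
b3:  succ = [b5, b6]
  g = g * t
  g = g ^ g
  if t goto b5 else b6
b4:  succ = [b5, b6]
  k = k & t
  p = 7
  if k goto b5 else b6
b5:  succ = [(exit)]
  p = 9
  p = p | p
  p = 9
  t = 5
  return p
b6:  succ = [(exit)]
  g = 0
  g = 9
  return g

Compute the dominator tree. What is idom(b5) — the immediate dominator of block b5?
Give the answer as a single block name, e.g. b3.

idom tree: b1←b0 b2←b1 b3←b0 b4←b1 b5←b0 b6←b0
Dom at joins:
  b5: preds {b3,b4}: {b0,b3} ∩ {b0,b1,b4} = {b0}; idom=b0
  b6: preds {b3,b4}: {b0,b3} ∩ {b0,b1,b4} = {b0}; idom=b0

idom(b5) = b0

Answer: b0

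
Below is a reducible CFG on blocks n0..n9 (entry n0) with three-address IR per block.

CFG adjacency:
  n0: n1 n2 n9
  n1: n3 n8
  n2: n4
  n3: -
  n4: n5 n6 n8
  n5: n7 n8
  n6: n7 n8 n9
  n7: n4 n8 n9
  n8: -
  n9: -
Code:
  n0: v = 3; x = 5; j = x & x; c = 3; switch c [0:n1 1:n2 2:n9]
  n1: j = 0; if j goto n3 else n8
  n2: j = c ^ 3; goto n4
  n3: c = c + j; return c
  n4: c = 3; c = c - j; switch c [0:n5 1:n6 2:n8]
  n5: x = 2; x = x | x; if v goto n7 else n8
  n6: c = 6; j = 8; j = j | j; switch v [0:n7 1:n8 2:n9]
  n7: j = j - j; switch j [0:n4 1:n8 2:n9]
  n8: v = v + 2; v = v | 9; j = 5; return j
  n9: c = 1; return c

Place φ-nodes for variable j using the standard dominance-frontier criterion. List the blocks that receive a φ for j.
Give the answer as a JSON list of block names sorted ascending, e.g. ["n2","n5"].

idom tree: n1←n0 n2←n0 n3←n1 n4←n2 n5←n4 n6←n4 n7←n4 n8←n0 n9←n0
Join-block Dom:
  n4: preds {n2,n7}: {n0,n2} ∩ {n0,n2,n4,n7} = {n0,n2}; idom=n2
  n7: preds {n5,n6}: {n0,n2,n4,n5} ∩ {n0,n2,n4,n6} = {n0,n2,n4}; idom=n4
  n8: preds {n1,n4,n5,n6,n7}: {n0,n1} ∩ {n0,n2,n4} ∩ {n0,n2,n4,n5} ∩ {n0,n2,n4,n6} ∩ {n0,n2,n4,n7} = {n0}; idom=n0
  n9: preds {n0,n6,n7}: {n0} ∩ {n0,n2,n4,n6} ∩ {n0,n2,n4,n7} = {n0}; idom=n0

Frontier:
  n4←n2: walk · to n2
  n4←n7: walk n7→n4 to n2
  n7←n5: walk n5 to n4
  n7←n6: walk n6 to n4
  n8←n1: walk n1 to n0
  n8←n4: walk n4→n2 to n0
  n8←n5: walk n5→n4→n2 to n0
  n8←n6: walk n6→n4→n2 to n0
  n8←n7: walk n7→n4→n2 to n0
  n9←n0: walk · to n0
  n9←n6: walk n6→n4→n2 to n0
  n9←n7: walk n7→n4→n2 to n0
  n0: DF=∅
  n1: DF={n8}
  n2: DF={n8,n9}
  n3: DF=∅
  n4: DF={n4,n8,n9}
  n5: DF={n7,n8}
  n6: DF={n7,n8,n9}
  n7: DF={n4,n8,n9}
  n8: DF=∅
  n9: DF=∅

φ for j: defs {n0,n1,n2,n6,n7,n8}
  DF⁺ = {n4,n7,n8,n9}

Answer: ["n4", "n7", "n8", "n9"]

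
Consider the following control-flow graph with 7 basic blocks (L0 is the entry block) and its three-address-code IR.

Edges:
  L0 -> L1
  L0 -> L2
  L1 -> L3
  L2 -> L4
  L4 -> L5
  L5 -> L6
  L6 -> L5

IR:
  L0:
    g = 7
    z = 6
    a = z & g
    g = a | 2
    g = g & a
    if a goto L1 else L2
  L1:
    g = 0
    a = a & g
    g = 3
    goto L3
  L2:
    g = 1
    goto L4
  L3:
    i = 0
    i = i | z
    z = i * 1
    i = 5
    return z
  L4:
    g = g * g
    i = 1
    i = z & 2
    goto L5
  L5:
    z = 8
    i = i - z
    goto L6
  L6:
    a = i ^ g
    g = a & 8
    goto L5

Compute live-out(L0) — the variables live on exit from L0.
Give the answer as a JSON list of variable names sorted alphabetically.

Answer: ["a", "z"]

Derivation:
Per-block:
  L0: def={a,g,z} ue=∅
  L1: def={a,g} ue={a}
  L2: def={g} ue=∅
  L3: def={i,z} ue={z}
  L4: def={g,i} ue={g,z}
  L5: def={i,z} ue={i}
  L6: def={a,g} ue={g,i}

Live sets:
  L0 li=∅ lo={a,z}
  L1 li={a,z} lo={z}
  L2 li={z} lo={g,z}
  L3 li={z} lo=∅
  L4 li={g,z} lo={g,i}
  L5 li={g,i} lo={g,i}
  L6 li={g,i} lo={g,i}

live-out(L0) = ["a", "z"]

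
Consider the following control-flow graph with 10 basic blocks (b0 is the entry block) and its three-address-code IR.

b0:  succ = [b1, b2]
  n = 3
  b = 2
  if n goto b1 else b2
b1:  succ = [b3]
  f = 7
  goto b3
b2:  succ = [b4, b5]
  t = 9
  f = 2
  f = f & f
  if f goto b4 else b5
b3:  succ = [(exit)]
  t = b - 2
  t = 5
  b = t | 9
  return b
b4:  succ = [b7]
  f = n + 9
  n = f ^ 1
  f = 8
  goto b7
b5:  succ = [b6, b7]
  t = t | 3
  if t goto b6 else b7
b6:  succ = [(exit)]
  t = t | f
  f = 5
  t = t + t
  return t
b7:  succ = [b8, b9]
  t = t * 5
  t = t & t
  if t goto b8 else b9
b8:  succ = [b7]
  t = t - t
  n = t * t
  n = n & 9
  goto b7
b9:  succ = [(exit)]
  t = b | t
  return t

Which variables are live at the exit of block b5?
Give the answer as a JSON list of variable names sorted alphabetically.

Block summaries:
  b0: def={b,n} ue=∅
  b1: def={f} ue=∅
  b2: def={f,t} ue=∅
  b3: def={b,t} ue={b}
  b4: def={f,n} ue={n}
  b5: def={t} ue={t}
  b6: def={f,t} ue={f,t}
  b7: def={t} ue={t}
  b8: def={n,t} ue={t}
  b9: def={t} ue={b,t}

Liveness:
  b0: in=∅ out={b,n}
  b1: in={b} out={b}
  b2: in={b,n} out={b,f,n,t}
  b3: in={b} out=∅
  b4: in={b,n,t} out={b,t}
  b5: in={b,f,t} out={b,f,t}
  b6: in={f,t} out=∅
  b7: in={b,t} out={b,t}
  b8: in={b,t} out={b,t}
  b9: in={b,t} out=∅

live-out(b5) = ["b", "f", "t"]

Answer: ["b", "f", "t"]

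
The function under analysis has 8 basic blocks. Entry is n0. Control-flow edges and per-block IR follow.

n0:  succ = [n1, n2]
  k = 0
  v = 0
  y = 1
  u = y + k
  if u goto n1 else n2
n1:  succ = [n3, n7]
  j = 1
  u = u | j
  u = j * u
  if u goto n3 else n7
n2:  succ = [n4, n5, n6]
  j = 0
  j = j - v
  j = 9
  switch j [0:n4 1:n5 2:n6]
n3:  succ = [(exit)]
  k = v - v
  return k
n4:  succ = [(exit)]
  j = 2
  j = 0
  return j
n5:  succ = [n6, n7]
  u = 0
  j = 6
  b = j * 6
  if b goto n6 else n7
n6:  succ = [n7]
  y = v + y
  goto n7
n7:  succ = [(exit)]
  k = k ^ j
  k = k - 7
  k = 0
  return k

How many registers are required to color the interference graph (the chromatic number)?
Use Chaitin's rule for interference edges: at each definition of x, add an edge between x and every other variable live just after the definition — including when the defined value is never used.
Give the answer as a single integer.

def/use:
  n0 def {k,u,v,y} use ∅
  n1 def {j,u} use {u}
  n2 def {j} use {v}
  n3 def {k} use {v}
  n4 def {j} use ∅
  n5 def {b,j,u} use ∅
  n6 def {y} use {v,y}
  n7 def {k} use {j,k}

Liveness:
  n0: in=∅ out={k,u,v,y}
  n1: in={k,u,v} out={j,k,v}
  n2: in={k,v,y} out={j,k,v,y}
  n3: in={v} out=∅
  n4: in=∅ out=∅
  n5: in={k,v,y} out={j,k,v,y}
  n6: in={j,k,v,y} out={j,k}
  n7: in={j,k} out=∅

Interfere edges:
  b: {j,k,v,y}
  j: {b,k,u,v,y}
  k: {b,j,u,v,y}
  u: {j,k,v,y}
  v: {b,j,k,u,y}
  y: {b,j,k,u,v}

Registers:
  {b,j,k,v,y} pairwise interfere (5-clique) ⇒ χ ≥ 5
  assign b→r4 j→r0 k→r1 u→r4 v→r2 y→r3 — no edge inside a register ⇒ χ ≤ 5
  χ = 5

Answer: 5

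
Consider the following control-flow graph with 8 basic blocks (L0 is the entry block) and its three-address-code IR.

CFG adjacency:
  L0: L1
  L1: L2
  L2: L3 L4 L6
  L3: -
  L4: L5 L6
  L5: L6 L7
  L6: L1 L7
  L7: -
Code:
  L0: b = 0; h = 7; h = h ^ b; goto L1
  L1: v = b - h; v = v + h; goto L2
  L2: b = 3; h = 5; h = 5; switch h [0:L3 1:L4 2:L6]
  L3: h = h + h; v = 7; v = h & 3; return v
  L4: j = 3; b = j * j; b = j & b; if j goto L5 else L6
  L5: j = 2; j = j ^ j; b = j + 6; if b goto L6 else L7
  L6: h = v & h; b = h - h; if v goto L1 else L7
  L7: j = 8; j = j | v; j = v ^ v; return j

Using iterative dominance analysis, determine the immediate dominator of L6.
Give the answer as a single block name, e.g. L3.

Answer: L2

Working:
idom tree: L1←L0 L2←L1 L3←L2 L4←L2 L5←L4 L6←L2 L7←L2
Dom∩ at merges:
  L1: preds {L0,L6}: {L0} ∩ {L0,L1,L2,L6} = {L0}; idom=L0
  L6: preds {L2,L4,L5}: {L0,L1,L2} ∩ {L0,L1,L2,L4} ∩ {L0,L1,L2,L4,L5} = {L0,L1,L2}; idom=L2
  L7: preds {L5,L6}: {L0,L1,L2,L4,L5} ∩ {L0,L1,L2,L6} = {L0,L1,L2}; idom=L2

idom(L6) = L2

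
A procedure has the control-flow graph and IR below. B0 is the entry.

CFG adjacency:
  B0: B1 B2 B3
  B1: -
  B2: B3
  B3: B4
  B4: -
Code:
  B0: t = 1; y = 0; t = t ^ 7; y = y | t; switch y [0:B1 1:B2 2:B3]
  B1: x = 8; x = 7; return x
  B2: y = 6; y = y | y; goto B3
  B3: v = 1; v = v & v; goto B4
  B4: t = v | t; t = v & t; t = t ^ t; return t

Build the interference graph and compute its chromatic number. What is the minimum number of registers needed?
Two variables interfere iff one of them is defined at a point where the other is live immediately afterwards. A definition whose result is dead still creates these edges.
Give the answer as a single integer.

Answer: 2

Analysis:
Block summaries:
  B0: def={t,y} ue=∅
  B1: def={x} ue=∅
  B2: def={y} ue=∅
  B3: def={v} ue=∅
  B4: def={t} ue={t,v}

Live sets:
  B0 li=∅ lo={t}
  B1 li=∅ lo=∅
  B2 li={t} lo={t}
  B3 li={t} lo={t,v}
  B4 li={t,v} lo=∅

Interfere edges:
  t: {v,y}
  v: {t}
  x: ∅
  y: {t}

Colouring:
  lower bound: {t,v} mutually conflict ⇒ χ ≥ 2
  2-colouring: R0={t,x}  R1={v,y}
  χ = 2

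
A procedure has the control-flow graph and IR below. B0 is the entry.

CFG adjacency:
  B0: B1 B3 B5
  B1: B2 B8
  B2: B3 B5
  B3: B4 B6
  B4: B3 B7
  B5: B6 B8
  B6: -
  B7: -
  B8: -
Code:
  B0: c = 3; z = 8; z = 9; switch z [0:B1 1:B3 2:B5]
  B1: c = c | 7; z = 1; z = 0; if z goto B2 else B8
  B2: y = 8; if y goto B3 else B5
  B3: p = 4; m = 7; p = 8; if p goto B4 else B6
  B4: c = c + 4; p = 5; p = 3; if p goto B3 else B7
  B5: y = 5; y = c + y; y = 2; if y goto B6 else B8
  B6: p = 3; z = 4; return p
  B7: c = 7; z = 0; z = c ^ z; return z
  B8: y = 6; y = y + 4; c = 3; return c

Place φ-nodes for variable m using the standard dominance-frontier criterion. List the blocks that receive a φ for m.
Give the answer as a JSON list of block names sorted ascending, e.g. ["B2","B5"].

Answer: ["B3", "B6"]

Analysis:
idom tree: B1←B0 B2←B1 B3←B0 B4←B3 B5←B0 B6←B0 B7←B4 B8←B0
Join-block Dom:
  B3: preds {B0,B2,B4}: {B0} ∩ {B0,B1,B2} ∩ {B0,B3,B4} = {B0}; idom=B0
  B5: preds {B0,B2}: {B0} ∩ {B0,B1,B2} = {B0}; idom=B0
  B6: preds {B3,B5}: {B0,B3} ∩ {B0,B5} = {B0}; idom=B0
  B8: preds {B1,B5}: {B0,B1} ∩ {B0,B5} = {B0}; idom=B0

Frontier:
  B3←B0: walk · to B0
  B3←B2: walk B2→B1 to B0
  B3←B4: walk B4→B3 to B0
  B5←B0: walk · to B0
  B5←B2: walk B2→B1 to B0
  B6←B3: walk B3 to B0
  B6←B5: walk B5 to B0
  B8←B1: walk B1 to B0
  B8←B5: walk B5 to B0
  DF(B0)=∅
  DF(B1)={B3,B5,B8}
  DF(B2)={B3,B5}
  DF(B3)={B3,B6}
  DF(B4)={B3}
  DF(B5)={B6,B8}
  DF(B6)=∅
  DF(B7)=∅
  DF(B8)=∅

φ for m: defs {B3}
  DF⁺ = {B3,B6}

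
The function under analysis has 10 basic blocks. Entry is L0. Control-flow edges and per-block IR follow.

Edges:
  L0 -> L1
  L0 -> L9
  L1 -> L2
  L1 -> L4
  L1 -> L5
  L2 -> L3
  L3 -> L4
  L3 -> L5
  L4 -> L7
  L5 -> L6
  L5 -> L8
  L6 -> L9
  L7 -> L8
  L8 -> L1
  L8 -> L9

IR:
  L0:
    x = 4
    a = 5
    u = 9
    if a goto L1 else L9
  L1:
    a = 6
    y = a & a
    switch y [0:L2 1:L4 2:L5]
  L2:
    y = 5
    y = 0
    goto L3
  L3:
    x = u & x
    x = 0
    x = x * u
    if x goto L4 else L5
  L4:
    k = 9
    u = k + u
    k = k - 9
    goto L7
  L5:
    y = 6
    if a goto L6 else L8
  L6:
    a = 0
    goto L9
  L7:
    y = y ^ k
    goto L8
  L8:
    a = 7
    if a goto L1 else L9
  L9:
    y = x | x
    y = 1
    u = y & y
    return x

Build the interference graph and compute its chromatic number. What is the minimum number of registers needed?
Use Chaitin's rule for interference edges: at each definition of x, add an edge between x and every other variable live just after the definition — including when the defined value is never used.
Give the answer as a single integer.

def/use:
  L0: def={a,u,x} ue=∅
  L1: def={a,y} ue=∅
  L2: def={y} ue=∅
  L3: def={x} ue={u,x}
  L4: def={k,u} ue={u}
  L5: def={y} ue={a}
  L6: def={a} ue=∅
  L7: def={y} ue={k,y}
  L8: def={a} ue=∅
  L9: def={u,y} ue={x}

Live sets:
  L0 li=∅ lo={u,x}
  L1 li={u,x} lo={a,u,x,y}
  L2 li={a,u,x} lo={a,u,x,y}
  L3 li={a,u,x,y} lo={a,u,x,y}
  L4 li={u,x,y} lo={k,u,x,y}
  L5 li={a,u,x} lo={u,x}
  L6 li={x} lo={x}
  L7 li={k,u,x,y} lo={u,x}
  L8 li={u,x} lo={u,x}
  L9 li={x} lo=∅

Interference:
  a — {u,x,y}
  k — {u,x,y}
  u — {a,k,x,y}
  x — {a,k,u,y}
  y — {a,k,u,x}

Chromatic number:
  lower bound: {a,u,x,y} mutually conflict ⇒ χ ≥ 4
  assign a→c3 k→c3 u→c0 x→c1 y→c2 — no edge inside a register ⇒ χ ≤ 4
  χ = 4

Answer: 4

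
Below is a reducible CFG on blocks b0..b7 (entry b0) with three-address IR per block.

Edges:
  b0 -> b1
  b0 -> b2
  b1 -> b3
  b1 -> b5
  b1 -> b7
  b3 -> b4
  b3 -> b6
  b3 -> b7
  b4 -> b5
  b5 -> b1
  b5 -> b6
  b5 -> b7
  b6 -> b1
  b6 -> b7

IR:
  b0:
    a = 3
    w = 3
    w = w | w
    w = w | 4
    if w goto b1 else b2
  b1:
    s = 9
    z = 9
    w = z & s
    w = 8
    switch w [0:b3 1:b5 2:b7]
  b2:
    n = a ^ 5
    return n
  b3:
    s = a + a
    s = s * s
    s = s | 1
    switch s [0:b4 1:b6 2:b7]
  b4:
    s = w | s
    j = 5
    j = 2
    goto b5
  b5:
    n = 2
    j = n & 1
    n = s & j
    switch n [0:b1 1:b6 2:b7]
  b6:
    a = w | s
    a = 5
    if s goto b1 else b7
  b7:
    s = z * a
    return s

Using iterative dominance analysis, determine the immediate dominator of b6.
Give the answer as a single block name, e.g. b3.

Answer: b1

Derivation:
idom tree: b1←b0 b2←b0 b3←b1 b4←b3 b5←b1 b6←b1 b7←b1
Dom∩ at merges:
  b1: preds {b0,b5,b6}: {b0} ∩ {b0,b1,b5} ∩ {b0,b1,b6} = {b0}; idom=b0
  b5: preds {b1,b4}: {b0,b1} ∩ {b0,b1,b3,b4} = {b0,b1}; idom=b1
  b6: preds {b3,b5}: {b0,b1,b3} ∩ {b0,b1,b5} = {b0,b1}; idom=b1
  b7: preds {b1,b3,b5,b6}: {b0,b1} ∩ {b0,b1,b3} ∩ {b0,b1,b5} ∩ {b0,b1,b6} = {b0,b1}; idom=b1

idom(b6) = b1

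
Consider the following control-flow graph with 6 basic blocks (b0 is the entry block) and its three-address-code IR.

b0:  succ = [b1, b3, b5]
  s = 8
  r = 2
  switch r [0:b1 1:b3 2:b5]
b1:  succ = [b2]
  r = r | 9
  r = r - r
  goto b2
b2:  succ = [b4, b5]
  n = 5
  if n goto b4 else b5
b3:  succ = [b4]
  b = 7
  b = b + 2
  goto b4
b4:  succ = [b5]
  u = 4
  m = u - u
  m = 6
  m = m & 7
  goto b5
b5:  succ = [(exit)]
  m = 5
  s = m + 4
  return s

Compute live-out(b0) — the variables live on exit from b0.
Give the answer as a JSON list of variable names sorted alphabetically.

Answer: ["r"]

Analysis:
Block summaries:
  b0 def {r,s} use ∅
  b1 def {r} use {r}
  b2 def {n} use ∅
  b3 def {b} use ∅
  b4 def {m,u} use ∅
  b5 def {m,s} use ∅

Live sets:
  b0 li=∅ lo={r}
  b1 li={r} lo=∅
  b2 li=∅ lo=∅
  b3 li=∅ lo=∅
  b4 li=∅ lo=∅
  b5 li=∅ lo=∅

live-out(b0) = ["r"]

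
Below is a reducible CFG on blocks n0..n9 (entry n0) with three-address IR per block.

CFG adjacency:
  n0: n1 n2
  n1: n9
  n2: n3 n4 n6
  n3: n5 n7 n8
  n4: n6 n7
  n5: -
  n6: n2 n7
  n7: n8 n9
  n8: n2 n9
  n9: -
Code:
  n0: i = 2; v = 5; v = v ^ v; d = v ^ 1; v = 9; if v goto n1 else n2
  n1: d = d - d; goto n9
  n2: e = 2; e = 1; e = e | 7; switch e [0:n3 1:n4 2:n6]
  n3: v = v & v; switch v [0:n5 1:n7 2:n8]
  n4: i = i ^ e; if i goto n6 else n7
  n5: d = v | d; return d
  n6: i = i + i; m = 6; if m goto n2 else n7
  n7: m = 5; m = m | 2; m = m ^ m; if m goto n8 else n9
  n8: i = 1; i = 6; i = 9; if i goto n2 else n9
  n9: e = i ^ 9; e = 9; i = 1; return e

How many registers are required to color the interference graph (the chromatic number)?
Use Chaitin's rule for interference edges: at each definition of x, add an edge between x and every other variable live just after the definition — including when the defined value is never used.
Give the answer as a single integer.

Answer: 4

Analysis:
def/use:
  n0: def={d,i,v} ue=∅
  n1: def={d} ue={d}
  n2: def={e} ue=∅
  n3: def={v} ue={v}
  n4: def={i} ue={e,i}
  n5: def={d} ue={d,v}
  n6: def={i,m} ue={i}
  n7: def={m} ue=∅
  n8: def={i} ue=∅
  n9: def={e,i} ue={i}

Liveness:
  n0 li=∅ lo={d,i,v}
  n1 li={d,i} lo={i}
  n2 li={d,i,v} lo={d,e,i,v}
  n3 li={d,i,v} lo={d,i,v}
  n4 li={d,e,i,v} lo={d,i,v}
  n5 li={d,v} lo=∅
  n6 li={d,i,v} lo={d,i,v}
  n7 li={d,i,v} lo={d,i,v}
  n8 li={d,v} lo={d,i,v}
  n9 li={i} lo=∅

Conflict graph:
  d: {e,i,m,v}
  e: {d,i,v}
  i: {d,e,m,v}
  m: {d,i,v}
  v: {d,e,i,m}

Registers:
  clique {d,e,i,v} ⇒ need ≥ 4
  4-colouring: r0={d}  r1={i}  r2={v}  r3={e,m}
  χ = 4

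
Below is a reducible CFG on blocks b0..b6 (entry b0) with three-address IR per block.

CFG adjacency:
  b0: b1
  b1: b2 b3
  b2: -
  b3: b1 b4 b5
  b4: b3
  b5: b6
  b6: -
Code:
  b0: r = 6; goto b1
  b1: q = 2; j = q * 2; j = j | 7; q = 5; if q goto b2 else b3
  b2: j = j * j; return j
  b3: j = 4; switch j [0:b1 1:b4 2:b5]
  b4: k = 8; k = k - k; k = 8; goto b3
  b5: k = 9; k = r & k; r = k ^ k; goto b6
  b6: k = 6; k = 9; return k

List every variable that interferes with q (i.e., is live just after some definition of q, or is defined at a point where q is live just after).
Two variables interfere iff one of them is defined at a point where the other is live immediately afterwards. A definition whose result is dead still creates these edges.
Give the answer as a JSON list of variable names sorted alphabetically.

def/use:
  b0: def={r} ue=∅
  b1: def={j,q} ue=∅
  b2: def={j} ue={j}
  b3: def={j} ue=∅
  b4: def={k} ue=∅
  b5: def={k,r} ue={r}
  b6: def={k} ue=∅

Backward fixpoint:
  b0 li=∅ lo={r}
  b1 li={r} lo={j,r}
  b2 li={j} lo=∅
  b3 li={r} lo={r}
  b4 li={r} lo={r}
  b5 li={r} lo=∅
  b6 li=∅ lo=∅

Conflict graph:
  j — {q,r}
  k — {r}
  q — {j,r}
  r — {j,k,q}

N(q) = ["j", "r"]

Answer: ["j", "r"]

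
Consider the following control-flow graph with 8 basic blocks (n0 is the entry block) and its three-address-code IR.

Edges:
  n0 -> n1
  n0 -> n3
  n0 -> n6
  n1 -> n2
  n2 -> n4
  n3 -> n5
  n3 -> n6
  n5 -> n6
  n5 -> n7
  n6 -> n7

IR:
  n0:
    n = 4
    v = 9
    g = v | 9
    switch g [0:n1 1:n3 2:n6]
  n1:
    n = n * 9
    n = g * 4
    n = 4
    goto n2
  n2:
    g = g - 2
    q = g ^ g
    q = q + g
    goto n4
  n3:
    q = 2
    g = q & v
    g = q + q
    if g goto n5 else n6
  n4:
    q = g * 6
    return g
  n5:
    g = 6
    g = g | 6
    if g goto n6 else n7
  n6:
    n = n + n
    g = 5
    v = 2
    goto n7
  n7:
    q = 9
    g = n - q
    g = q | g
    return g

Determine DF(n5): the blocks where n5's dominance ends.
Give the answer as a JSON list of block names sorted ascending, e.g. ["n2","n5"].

idom tree: n1←n0 n2←n1 n3←n0 n4←n2 n5←n3 n6←n0 n7←n0
Join-block Dom:
  n6: preds {n0,n3,n5}: {n0} ∩ {n0,n3} ∩ {n0,n3,n5} = {n0}; idom=n0
  n7: preds {n5,n6}: {n0,n3,n5} ∩ {n0,n6} = {n0}; idom=n0

Frontier:
  n6←n0: walk · to n0
  n6←n3: walk n3 to n0
  n6←n5: walk n5→n3 to n0
  n7←n5: walk n5→n3 to n0
  n7←n6: walk n6 to n0
  n0: DF=∅
  n1: DF=∅
  n2: DF=∅
  n3: DF={n6,n7}
  n4: DF=∅
  n5: DF={n6,n7}
  n6: DF={n7}
  n7: DF=∅

DF(n5) = ["n6", "n7"]

Answer: ["n6", "n7"]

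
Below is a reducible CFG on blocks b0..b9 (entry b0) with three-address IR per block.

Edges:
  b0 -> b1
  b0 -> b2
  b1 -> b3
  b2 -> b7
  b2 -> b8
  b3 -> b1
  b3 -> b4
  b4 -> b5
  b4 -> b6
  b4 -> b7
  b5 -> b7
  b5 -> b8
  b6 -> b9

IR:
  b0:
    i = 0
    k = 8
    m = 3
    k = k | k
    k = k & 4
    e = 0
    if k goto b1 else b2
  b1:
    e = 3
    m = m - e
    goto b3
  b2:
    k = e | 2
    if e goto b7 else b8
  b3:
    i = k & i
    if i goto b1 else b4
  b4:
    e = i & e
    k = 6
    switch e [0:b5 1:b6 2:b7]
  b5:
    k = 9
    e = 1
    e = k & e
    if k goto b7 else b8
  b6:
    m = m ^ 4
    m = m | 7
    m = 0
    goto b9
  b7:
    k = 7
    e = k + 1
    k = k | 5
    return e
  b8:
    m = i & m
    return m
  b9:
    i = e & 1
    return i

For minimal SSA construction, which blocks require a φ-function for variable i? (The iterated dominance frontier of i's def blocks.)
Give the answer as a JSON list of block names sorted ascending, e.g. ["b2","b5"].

Answer: ["b1", "b7", "b8"]

Analysis:
idom tree: b1←b0 b2←b0 b3←b1 b4←b3 b5←b4 b6←b4 b7←b0 b8←b0 b9←b6
Join-block Dom:
  b1: preds {b0,b3}: {b0} ∩ {b0,b1,b3} = {b0}; idom=b0
  b7: preds {b2,b4,b5}: {b0,b2} ∩ {b0,b1,b3,b4} ∩ {b0,b1,b3,b4,b5} = {b0}; idom=b0
  b8: preds {b2,b5}: {b0,b2} ∩ {b0,b1,b3,b4,b5} = {b0}; idom=b0

Frontier:
  join b1 pred b0: · stop@b0
  join b1 pred b3: b3→b1 stop@b0
  join b7 pred b2: b2 stop@b0
  join b7 pred b4: b4→b3→b1 stop@b0
  join b7 pred b5: b5→b4→b3→b1 stop@b0
  join b8 pred b2: b2 stop@b0
  join b8 pred b5: b5→b4→b3→b1 stop@b0
  b0: DF=∅
  b1: DF={b1,b7,b8}
  b2: DF={b7,b8}
  b3: DF={b1,b7,b8}
  b4: DF={b7,b8}
  b5: DF={b7,b8}
  b6: DF=∅
  b7: DF=∅
  b8: DF=∅
  b9: DF=∅

φ for i: defs {b0,b3,b9}
  DF⁺ = {b1,b7,b8}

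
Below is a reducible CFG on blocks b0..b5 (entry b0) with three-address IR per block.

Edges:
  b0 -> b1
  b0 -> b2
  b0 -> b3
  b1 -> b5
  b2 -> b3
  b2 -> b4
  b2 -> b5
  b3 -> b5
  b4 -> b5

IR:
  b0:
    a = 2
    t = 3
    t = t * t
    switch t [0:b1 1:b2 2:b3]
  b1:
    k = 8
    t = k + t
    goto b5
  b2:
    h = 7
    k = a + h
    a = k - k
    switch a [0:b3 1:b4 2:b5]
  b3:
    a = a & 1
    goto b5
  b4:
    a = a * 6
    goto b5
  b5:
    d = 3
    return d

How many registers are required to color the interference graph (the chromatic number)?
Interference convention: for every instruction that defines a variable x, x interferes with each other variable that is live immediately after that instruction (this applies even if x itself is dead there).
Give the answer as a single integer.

Answer: 2

Analysis:
Block summaries:
  b0: {a,t} / ∅
  b1: {k,t} / {t}
  b2: {a,h,k} / {a}
  b3: {a} / {a}
  b4: {a} / {a}
  b5: {d} / ∅

Live sets:
  b0 li=∅ lo={a,t}
  b1 li={t} lo=∅
  b2 li={a} lo={a}
  b3 li={a} lo=∅
  b4 li={a} lo=∅
  b5 li=∅ lo=∅

Interference:
  a: {h,t}
  d: ∅
  h: {a}
  k: {t}
  t: {a,k}

Chromatic number:
  lower bound: {a,h} mutually conflict ⇒ χ ≥ 2
  assign a→c0 d→c0 h→c1 k→c0 t→c1 — no edge inside a register ⇒ χ ≤ 2
  χ = 2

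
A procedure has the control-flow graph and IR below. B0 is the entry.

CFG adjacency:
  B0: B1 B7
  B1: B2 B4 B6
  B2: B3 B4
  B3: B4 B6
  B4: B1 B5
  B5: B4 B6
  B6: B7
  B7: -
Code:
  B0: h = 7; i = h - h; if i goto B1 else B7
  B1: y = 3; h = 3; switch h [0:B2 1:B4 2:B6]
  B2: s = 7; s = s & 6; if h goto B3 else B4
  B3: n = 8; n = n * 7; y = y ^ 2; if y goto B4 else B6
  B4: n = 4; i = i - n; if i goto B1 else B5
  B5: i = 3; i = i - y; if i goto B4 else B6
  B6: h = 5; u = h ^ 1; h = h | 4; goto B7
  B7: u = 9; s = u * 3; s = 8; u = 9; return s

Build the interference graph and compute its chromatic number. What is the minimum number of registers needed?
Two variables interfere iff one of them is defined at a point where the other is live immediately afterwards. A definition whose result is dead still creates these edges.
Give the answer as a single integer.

Block summaries:
  B0: {h,i} / ∅
  B1: {h,y} / ∅
  B2: {s} / {h}
  B3: {n,y} / {y}
  B4: {i,n} / {i}
  B5: {i} / {y}
  B6: {h,u} / ∅
  B7: {s,u} / ∅

Live sets:
  B0 li=∅ lo={i}
  B1 li={i} lo={h,i,y}
  B2 li={h,i,y} lo={i,y}
  B3 li={i,y} lo={i,y}
  B4 li={i,y} lo={i,y}
  B5 li={y} lo={i,y}
  B6 li=∅ lo=∅
  B7 li=∅ lo=∅

Interfere edges:
  h↔{i,s,u,y}
  i↔{h,n,s,y}
  n↔{i,y}
  s↔{h,i,u,y}
  u↔{h,s}
  y↔{h,i,n,s}

Registers:
  clique {h,i,s,y} ⇒ need ≥ 4
  4-colouring: R0={h,n}  R1={i,u}  R2={s}  R3={y}
  χ = 4

Answer: 4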